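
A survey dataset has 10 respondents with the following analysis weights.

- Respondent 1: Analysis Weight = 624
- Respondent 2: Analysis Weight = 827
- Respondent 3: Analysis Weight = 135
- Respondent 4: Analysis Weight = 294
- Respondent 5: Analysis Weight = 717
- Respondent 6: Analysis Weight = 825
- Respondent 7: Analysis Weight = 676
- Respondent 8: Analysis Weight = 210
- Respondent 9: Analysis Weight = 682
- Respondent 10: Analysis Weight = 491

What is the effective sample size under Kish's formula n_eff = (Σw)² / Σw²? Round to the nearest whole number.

8

Σ wᵢ = 624 + 827 + 135 + 294 + 717 + 825 + 676 + 210 + 682 + 491 = 5481
Σ wᵢ² = 389376 + 683929 + 18225 + 86436 + 514089 + 680625 + 456976 + 44100 + 465124 + 241081 = 3579961
n_eff = 5481² / 3579961 = 30041361 / 3579961 = 8.391533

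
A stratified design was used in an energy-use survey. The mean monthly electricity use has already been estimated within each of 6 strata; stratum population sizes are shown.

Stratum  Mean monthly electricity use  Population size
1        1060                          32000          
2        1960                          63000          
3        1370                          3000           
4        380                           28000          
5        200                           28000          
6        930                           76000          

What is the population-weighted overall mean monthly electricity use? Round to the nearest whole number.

1080

Σ Nₕ·x̄ₕ = 1060×32000 + 1960×63000 + 1370×3000 + 380×28000 + 200×28000 + 930×76000
  = 33920000 + 123480000 + 4110000 + 10640000 + 5600000 + 70680000 = 248430000
Σ Nₕ = 32000 + 63000 + 3000 + 28000 + 28000 + 76000 = 230000
Overall mean = 248430000 / 230000 = 1080.1304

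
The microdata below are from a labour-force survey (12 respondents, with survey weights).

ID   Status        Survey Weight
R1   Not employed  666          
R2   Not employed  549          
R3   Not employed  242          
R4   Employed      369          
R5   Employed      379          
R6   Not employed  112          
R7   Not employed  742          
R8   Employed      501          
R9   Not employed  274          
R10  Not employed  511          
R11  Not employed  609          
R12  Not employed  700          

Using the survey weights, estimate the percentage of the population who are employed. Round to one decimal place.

22.1

Sum of weights for 'Employed' = 369 + 379 + 501 = 1249
Total weight = 666 + 549 + 242 + 369 + 379 + 112 + 742 + 501 + 274 + 511 + 609 + 700 = 5654
Weighted proportion = 1249 / 5654 = 0.22090555 → 22.090555%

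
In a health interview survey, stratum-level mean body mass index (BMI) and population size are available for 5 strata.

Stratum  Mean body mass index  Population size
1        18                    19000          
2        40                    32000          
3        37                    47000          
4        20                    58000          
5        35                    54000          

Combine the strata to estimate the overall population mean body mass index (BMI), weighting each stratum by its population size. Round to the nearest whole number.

Σ Nₕ·x̄ₕ = 18×19000 + 40×32000 + 37×47000 + 20×58000 + 35×54000
  = 342000 + 1280000 + 1739000 + 1160000 + 1890000 = 6411000
Σ Nₕ = 210000
Overall mean = 6411000 / 210000 = 30.528571

31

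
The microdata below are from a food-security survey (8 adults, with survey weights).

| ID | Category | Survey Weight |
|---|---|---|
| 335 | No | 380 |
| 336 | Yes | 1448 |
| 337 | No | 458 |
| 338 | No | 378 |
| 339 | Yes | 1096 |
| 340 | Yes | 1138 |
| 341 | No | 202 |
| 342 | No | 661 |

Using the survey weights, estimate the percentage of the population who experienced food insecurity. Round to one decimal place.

63.9

Sum of weights for 'Yes' = 1448 + 1096 + 1138 = 3682
Total weight = 380 + 1448 + 458 + 378 + 1096 + 1138 + 202 + 661 = 5761
Weighted proportion = 3682 / 5761 = 0.63912515 → 63.912515%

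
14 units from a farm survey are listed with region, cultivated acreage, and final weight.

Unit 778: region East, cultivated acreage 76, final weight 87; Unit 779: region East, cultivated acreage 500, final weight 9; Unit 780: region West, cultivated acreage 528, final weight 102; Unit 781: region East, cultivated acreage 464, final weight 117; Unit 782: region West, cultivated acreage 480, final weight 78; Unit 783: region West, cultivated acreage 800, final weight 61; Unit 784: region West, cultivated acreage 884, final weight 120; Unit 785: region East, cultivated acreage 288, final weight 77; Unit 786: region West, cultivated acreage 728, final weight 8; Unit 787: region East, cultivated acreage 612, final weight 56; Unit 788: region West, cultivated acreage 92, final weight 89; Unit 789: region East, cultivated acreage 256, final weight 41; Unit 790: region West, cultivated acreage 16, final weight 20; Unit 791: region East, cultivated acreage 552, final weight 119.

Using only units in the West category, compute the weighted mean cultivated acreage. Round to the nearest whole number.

West rows: 780, 782, 783, 784, 786, 788, 790
Weighted sum = 528×102 + 480×78 + 800×61 + 884×120 + 728×8 + 92×89 + 16×20
  = 260508
Sum of weights = 102 + 78 + 61 + 120 + 8 + 89 + 20 = 478
Weighted mean = 260508 / 478 = 544.99582

545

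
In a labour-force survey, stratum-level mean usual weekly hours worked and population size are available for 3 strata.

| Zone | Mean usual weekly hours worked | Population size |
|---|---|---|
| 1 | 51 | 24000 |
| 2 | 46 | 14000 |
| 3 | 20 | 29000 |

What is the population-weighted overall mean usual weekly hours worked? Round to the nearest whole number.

37

Σ Nₕ·x̄ₕ = 51×24000 + 46×14000 + 20×29000
  = 2448000
Σ Nₕ = 24000 + 14000 + 29000 = 67000
Overall mean = 2448000 / 67000 = 36.537313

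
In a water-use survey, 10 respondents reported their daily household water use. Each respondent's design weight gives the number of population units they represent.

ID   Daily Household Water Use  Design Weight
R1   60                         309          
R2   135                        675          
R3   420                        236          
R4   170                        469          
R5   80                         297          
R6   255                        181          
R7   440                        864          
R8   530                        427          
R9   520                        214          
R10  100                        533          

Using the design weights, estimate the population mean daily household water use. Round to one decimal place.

268.6

Weighted sum = 1129480
Sum of weights = 309 + 675 + 236 + 469 + 297 + 181 + 864 + 427 + 214 + 533 = 4205
Weighted mean = 1129480 / 4205 = 268.60404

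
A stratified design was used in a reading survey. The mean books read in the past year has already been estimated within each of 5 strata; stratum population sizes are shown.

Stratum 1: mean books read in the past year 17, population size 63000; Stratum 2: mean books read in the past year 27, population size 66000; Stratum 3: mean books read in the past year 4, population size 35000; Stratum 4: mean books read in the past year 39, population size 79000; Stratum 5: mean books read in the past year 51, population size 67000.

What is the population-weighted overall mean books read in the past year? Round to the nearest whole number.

Σ Nₕ·x̄ₕ = 17×63000 + 27×66000 + 4×35000 + 39×79000 + 51×67000
  = 1071000 + 1782000 + 140000 + 3081000 + 3417000 = 9491000
Σ Nₕ = 63000 + 66000 + 35000 + 79000 + 67000 = 310000
Overall mean = 9491000 / 310000 = 30.616129

31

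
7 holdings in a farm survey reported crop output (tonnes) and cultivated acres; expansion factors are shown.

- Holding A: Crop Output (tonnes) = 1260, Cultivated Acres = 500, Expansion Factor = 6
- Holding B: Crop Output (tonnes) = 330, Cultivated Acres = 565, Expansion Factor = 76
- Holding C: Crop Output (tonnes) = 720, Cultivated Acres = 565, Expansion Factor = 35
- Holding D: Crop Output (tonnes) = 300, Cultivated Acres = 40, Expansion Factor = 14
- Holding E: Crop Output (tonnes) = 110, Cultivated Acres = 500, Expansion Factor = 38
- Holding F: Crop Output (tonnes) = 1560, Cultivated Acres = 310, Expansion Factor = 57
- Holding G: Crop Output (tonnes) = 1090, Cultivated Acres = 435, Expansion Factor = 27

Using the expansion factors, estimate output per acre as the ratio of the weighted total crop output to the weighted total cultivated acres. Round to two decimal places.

Σ wᵢ·y = 1260×6 + 330×76 + 720×35 + 300×14 + 110×38 + 1560×57 + 1090×27
  = 7560 + 25080 + 25200 + 4200 + 4180 + 88920 + 29430 = 184570
Σ wᵢ·x = 500×6 + 565×76 + 565×35 + 40×14 + 500×38 + 310×57 + 435×27
  = 3000 + 42940 + 19775 + 560 + 19000 + 17670 + 11745 = 114690
Ratio = 184570 / 114690 = 1.6092946

1.61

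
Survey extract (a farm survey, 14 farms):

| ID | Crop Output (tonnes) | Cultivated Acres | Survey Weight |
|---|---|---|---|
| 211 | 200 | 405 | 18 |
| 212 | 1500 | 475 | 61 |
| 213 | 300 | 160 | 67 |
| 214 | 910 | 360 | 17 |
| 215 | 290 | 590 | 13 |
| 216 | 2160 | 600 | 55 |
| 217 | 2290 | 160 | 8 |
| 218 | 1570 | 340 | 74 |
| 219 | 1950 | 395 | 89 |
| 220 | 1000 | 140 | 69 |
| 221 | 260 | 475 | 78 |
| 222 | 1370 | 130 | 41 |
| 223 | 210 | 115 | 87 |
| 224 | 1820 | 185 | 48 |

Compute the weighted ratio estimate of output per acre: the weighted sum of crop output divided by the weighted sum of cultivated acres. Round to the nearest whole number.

Σ wᵢ·y = 812370
Σ wᵢ·x = 226295
Ratio = 812370 / 226295 = 3.5898716

4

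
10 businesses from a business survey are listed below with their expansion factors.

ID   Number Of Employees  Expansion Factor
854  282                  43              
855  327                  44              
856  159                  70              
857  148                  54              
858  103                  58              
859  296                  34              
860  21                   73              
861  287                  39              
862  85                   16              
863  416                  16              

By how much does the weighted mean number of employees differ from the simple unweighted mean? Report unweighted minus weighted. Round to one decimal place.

28.0

Unweighted sum = 282 + 327 + 159 + 148 + 103 + 296 + 21 + 287 + 85 + 416 = 2124
Unweighted mean = 2124 / 10 = 212.4
Weighted sum = 282×43 + 327×44 + 159×70 + 148×54 + 103×58 + 296×34 + 21×73 + 287×39 + 85×16 + 416×16
  = 12126 + 14388 + 11130 + 7992 + 5974 + 10064 + 1533 + 11193 + 1360 + 6656 = 82416
Sum of weights = 43 + 44 + 70 + 54 + 58 + 34 + 73 + 39 + 16 + 16 = 447
Weighted mean = 82416 / 447 = 184.37584
Difference (unweighted minus weighted) = 28.024161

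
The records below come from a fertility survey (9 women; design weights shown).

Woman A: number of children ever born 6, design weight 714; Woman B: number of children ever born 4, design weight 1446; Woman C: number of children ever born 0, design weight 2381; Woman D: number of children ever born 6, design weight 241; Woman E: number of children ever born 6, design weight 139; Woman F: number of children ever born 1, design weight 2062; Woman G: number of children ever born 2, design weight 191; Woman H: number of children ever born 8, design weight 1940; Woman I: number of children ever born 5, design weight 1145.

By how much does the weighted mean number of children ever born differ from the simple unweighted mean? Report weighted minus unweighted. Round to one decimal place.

Unweighted sum = 6 + 4 + 0 + 6 + 6 + 1 + 2 + 8 + 5 = 38
Unweighted mean = 38 / 9 = 4.2222222
Weighted sum = 6×714 + 4×1446 + 0×2381 + 6×241 + 6×139 + 1×2062 + 2×191 + 8×1940 + 5×1145
  = 4284 + 5784 + 0 + 1446 + 834 + 2062 + 382 + 15520 + 5725 = 36037
Sum of weights = 714 + 1446 + 2381 + 241 + 139 + 2062 + 191 + 1940 + 1145 = 10259
Weighted mean = 36037 / 10259 = 3.5127205
Difference (weighted minus unweighted) = -0.70950168

-0.7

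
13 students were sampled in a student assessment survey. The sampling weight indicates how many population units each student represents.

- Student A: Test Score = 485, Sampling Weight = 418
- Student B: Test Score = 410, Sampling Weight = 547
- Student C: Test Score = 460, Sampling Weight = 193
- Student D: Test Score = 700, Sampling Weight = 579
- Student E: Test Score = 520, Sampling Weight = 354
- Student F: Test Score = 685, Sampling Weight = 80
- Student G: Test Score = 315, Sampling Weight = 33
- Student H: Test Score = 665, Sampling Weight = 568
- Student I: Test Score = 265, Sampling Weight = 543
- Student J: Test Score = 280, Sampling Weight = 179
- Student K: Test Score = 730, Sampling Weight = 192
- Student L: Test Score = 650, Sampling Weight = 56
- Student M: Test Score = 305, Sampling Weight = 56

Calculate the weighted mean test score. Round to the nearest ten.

510

Weighted sum = 1935730
Sum of weights = 3798
Weighted mean = 1935730 / 3798 = 509.67088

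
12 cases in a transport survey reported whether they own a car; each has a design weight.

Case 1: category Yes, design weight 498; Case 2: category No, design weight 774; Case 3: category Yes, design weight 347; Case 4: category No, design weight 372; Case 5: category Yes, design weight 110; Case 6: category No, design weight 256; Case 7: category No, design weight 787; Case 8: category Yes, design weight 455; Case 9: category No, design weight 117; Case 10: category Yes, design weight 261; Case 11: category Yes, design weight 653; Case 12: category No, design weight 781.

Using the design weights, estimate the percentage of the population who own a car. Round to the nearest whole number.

43

Sum of weights for 'Yes' = 498 + 347 + 110 + 455 + 261 + 653 = 2324
Total weight = 498 + 774 + 347 + 372 + 110 + 256 + 787 + 455 + 117 + 261 + 653 + 781 = 5411
Weighted proportion = 2324 / 5411 = 0.42949547 → 42.949547%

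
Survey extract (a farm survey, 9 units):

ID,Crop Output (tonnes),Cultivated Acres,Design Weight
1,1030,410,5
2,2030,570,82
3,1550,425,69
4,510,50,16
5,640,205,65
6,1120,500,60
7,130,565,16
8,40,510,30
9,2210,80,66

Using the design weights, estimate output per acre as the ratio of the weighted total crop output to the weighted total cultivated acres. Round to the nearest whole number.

4

Σ wᵢ·y = 1030×5 + 2030×82 + 1550×69 + 510×16 + 640×65 + 1120×60 + 130×16 + 40×30 + 2210×66
  = 5150 + 166460 + 106950 + 8160 + 41600 + 67200 + 2080 + 1200 + 145860 = 544660
Σ wᵢ·x = 151860
Ratio = 544660 / 151860 = 3.5865929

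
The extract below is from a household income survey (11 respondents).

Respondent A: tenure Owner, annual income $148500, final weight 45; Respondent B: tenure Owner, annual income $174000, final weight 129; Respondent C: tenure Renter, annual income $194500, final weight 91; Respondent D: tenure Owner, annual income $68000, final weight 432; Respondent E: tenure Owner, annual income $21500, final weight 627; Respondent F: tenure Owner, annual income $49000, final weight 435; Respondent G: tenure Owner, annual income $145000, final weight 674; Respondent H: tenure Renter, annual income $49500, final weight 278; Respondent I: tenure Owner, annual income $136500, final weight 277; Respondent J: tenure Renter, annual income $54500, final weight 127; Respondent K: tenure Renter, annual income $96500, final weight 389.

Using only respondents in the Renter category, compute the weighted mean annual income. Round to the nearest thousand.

86000

Renter rows: C, H, J, K
Weighted sum = 194500×91 + 49500×278 + 54500×127 + 96500×389
  = 17699500 + 13761000 + 6921500 + 37538500 = 75920500
Sum of weights = 885
Weighted mean = 75920500 / 885 = 85785.876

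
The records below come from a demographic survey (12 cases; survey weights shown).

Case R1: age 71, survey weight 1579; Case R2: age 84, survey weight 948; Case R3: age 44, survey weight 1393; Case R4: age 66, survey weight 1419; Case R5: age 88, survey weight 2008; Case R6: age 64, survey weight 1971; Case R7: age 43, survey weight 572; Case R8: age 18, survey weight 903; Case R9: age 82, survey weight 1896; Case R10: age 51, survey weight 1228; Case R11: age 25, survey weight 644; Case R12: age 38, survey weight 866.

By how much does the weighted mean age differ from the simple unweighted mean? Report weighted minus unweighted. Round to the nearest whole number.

6

Unweighted sum = 71 + 84 + 44 + 66 + 88 + 64 + 43 + 18 + 82 + 51 + 25 + 38 = 674
Unweighted mean = 674 / 12 = 56.166667
Weighted sum = 957493
Sum of weights = 15427
Weighted mean = 957493 / 15427 = 62.066053
Difference (weighted minus unweighted) = 5.8993864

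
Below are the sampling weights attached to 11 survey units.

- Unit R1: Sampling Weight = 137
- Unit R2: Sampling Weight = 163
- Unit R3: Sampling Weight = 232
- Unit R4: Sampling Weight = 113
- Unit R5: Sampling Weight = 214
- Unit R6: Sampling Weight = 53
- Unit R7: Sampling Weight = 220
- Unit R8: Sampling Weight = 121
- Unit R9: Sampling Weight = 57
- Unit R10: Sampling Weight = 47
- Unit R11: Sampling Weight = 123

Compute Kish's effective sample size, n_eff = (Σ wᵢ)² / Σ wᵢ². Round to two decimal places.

8.97

Σ wᵢ = 1480
Σ wᵢ² = 244164
n_eff = 1480² / 244164 = 2190400 / 244164 = 8.9710195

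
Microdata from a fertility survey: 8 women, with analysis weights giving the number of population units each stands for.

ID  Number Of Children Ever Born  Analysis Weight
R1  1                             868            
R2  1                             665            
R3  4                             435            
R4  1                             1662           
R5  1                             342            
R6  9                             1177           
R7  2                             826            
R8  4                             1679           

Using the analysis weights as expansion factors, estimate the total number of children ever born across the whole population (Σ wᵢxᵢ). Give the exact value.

Weighted total = 1×868 + 1×665 + 4×435 + 1×1662 + 1×342 + 9×1177 + 2×826 + 4×1679
  = 868 + 665 + 1740 + 1662 + 342 + 10593 + 1652 + 6716 = 24238

24238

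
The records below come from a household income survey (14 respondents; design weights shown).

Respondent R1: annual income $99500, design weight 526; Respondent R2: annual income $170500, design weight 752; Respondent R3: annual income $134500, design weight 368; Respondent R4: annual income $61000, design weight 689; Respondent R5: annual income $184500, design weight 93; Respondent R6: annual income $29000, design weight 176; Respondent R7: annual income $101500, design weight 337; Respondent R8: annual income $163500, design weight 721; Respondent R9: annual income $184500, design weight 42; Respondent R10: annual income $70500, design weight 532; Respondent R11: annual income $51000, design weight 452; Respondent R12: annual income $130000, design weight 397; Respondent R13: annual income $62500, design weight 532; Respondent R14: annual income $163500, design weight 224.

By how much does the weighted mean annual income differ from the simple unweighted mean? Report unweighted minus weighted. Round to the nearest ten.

5790

Unweighted sum = 1606000
Unweighted mean = 1606000 / 14 = 114714.29
Weighted sum = 636220500
Sum of weights = 5841
Weighted mean = 636220500 / 5841 = 108923.22
Difference (unweighted minus weighted) = 5791.0705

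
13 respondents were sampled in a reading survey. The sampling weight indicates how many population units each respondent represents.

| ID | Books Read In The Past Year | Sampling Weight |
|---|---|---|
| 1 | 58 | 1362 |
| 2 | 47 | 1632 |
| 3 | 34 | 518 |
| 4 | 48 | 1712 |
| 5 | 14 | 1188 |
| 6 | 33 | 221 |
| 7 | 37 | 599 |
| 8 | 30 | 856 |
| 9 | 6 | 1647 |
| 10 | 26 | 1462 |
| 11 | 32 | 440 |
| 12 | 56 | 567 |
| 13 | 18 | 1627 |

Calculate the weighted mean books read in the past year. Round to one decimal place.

32.6

Weighted sum = 450268
Sum of weights = 13831
Weighted mean = 450268 / 13831 = 32.554985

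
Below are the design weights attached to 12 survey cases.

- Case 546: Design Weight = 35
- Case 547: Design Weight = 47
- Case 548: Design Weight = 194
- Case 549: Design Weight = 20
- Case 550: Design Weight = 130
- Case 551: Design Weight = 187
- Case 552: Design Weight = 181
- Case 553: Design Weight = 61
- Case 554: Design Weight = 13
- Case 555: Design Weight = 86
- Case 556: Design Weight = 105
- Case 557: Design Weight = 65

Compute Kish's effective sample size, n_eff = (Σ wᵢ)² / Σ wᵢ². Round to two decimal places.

8.28

Σ wᵢ = 35 + 47 + 194 + 20 + 130 + 187 + 181 + 61 + 13 + 86 + 105 + 65 = 1124
Σ wᵢ² = 152636
n_eff = 1124² / 152636 = 1263376 / 152636 = 8.2770513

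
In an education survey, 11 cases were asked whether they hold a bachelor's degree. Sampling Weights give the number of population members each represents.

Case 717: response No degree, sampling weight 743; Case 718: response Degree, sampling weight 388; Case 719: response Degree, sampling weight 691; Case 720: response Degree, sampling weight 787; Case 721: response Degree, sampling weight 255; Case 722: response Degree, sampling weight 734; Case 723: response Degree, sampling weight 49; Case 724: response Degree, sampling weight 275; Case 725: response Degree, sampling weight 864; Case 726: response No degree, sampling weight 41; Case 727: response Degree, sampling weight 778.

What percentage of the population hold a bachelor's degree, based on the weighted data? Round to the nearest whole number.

Sum of weights for 'Degree' = 388 + 691 + 787 + 255 + 734 + 49 + 275 + 864 + 778 = 4821
Total weight = 743 + 388 + 691 + 787 + 255 + 734 + 49 + 275 + 864 + 41 + 778 = 5605
Weighted proportion = 4821 / 5605 = 0.86012489 → 86.012489%

86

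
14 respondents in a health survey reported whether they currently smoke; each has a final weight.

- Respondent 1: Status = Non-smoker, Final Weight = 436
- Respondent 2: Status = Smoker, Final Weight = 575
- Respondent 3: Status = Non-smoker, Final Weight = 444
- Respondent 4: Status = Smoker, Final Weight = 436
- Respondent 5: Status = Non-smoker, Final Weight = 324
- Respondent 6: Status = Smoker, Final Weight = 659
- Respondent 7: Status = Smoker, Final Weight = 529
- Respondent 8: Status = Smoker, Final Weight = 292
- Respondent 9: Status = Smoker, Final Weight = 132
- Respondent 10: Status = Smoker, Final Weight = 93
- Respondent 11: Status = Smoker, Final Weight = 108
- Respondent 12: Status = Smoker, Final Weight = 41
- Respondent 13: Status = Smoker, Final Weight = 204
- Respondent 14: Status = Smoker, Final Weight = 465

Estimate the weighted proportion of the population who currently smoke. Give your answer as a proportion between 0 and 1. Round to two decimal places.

Sum of weights for 'Smoker' = 575 + 436 + 659 + 529 + 292 + 132 + 93 + 108 + 41 + 204 + 465 = 3534
Total weight = 4738
Weighted proportion = 3534 / 4738 = 0.74588434

0.75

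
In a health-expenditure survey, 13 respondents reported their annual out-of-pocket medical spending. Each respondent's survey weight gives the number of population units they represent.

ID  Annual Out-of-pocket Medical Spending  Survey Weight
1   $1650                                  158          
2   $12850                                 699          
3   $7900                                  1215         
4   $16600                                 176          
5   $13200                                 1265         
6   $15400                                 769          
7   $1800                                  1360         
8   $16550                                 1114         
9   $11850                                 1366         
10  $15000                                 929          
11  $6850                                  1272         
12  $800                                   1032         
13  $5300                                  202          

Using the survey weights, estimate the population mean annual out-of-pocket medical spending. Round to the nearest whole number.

9684

Weighted sum = 111919750
Sum of weights = 11557
Weighted mean = 111919750 / 11557 = 9684.1525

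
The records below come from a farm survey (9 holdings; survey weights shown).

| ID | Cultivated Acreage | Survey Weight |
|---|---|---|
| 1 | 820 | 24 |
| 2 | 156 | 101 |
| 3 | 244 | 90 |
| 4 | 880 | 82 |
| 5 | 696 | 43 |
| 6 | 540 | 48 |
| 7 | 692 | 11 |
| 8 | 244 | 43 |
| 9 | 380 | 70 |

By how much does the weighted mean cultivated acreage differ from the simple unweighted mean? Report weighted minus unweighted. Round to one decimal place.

Unweighted sum = 4652
Unweighted mean = 4652 / 9 = 516.88889
Weighted sum = 820×24 + 156×101 + 244×90 + 880×82 + 696×43 + 540×48 + 692×11 + 244×43 + 380×70
  = 230108
Sum of weights = 24 + 101 + 90 + 82 + 43 + 48 + 11 + 43 + 70 = 512
Weighted mean = 230108 / 512 = 449.42969
Difference (weighted minus unweighted) = -67.459201

-67.5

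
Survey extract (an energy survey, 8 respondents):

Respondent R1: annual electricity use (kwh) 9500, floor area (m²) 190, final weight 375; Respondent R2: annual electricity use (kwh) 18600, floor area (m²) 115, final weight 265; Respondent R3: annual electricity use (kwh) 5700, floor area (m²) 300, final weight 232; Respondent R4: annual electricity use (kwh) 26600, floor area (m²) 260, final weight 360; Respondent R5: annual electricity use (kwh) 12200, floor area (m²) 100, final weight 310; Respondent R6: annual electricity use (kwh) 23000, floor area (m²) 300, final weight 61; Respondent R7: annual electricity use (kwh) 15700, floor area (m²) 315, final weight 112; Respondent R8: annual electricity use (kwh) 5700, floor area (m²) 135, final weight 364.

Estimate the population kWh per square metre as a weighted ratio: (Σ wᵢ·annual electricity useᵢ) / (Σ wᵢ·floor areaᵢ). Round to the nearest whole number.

Σ wᵢ·y = 9500×375 + 18600×265 + 5700×232 + 26600×360 + 12200×310 + 23000×61 + 15700×112 + 5700×364
  = 28408100
Σ wᵢ·x = 190×375 + 115×265 + 300×232 + 260×360 + 100×310 + 300×61 + 315×112 + 135×364
  = 398645
Ratio = 28408100 / 398645 = 71.261649

71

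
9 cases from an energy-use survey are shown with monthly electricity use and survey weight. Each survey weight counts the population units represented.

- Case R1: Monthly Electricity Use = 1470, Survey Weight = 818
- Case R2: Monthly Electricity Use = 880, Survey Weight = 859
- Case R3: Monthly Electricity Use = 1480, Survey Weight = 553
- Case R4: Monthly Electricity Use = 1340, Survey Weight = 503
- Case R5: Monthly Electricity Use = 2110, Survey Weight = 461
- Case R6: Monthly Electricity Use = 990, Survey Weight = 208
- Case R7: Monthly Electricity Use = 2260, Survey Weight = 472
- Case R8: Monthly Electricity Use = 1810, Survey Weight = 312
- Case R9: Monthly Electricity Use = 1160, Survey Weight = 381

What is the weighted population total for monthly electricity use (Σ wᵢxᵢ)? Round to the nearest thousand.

6703000

Weighted total = 1470×818 + 880×859 + 1480×553 + 1340×503 + 2110×461 + 990×208 + 2260×472 + 1810×312 + 1160×381
  = 1202460 + 755920 + 818440 + 674020 + 972710 + 205920 + 1066720 + 564720 + 441960 = 6702870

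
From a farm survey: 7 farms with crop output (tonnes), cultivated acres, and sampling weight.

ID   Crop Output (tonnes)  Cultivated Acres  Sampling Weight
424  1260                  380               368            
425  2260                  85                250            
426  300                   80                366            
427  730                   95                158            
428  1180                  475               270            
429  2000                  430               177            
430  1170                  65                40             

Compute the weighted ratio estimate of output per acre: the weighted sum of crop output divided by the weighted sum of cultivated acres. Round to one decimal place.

4.8

Σ wᵢ·y = 1260×368 + 2260×250 + 300×366 + 730×158 + 1180×270 + 2000×177 + 1170×40
  = 463680 + 565000 + 109800 + 115340 + 318600 + 354000 + 46800 = 1973220
Σ wᵢ·x = 380×368 + 85×250 + 80×366 + 95×158 + 475×270 + 430×177 + 65×40
  = 412340
Ratio = 1973220 / 412340 = 4.7854198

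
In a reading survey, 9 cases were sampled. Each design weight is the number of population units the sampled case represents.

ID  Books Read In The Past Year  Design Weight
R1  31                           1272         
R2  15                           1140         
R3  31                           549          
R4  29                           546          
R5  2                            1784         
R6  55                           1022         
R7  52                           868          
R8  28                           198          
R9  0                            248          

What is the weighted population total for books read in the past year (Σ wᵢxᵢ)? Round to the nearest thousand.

Weighted total = 31×1272 + 15×1140 + 31×549 + 29×546 + 2×1784 + 55×1022 + 52×868 + 28×198 + 0×248
  = 39432 + 17100 + 17019 + 15834 + 3568 + 56210 + 45136 + 5544 + 0 = 199843

200000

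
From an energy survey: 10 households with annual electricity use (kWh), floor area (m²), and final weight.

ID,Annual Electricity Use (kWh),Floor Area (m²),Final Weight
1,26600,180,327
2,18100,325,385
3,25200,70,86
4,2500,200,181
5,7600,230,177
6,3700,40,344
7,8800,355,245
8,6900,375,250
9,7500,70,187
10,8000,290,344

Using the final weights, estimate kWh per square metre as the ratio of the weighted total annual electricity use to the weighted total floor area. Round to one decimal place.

50.4

Σ wᵢ·y = 26600×327 + 18100×385 + 25200×86 + 2500×181 + 7600×177 + 3700×344 + 8800×245 + 6900×250 + 7500×187 + 8000×344
  = 8698200 + 6968500 + 2167200 + 452500 + 1345200 + 1272800 + 2156000 + 1725000 + 1402500 + 2752000 = 28939900
Σ wᵢ·x = 180×327 + 325×385 + 70×86 + 200×181 + 230×177 + 40×344 + 355×245 + 375×250 + 70×187 + 290×344
  = 574250
Ratio = 28939900 / 574250 = 50.395995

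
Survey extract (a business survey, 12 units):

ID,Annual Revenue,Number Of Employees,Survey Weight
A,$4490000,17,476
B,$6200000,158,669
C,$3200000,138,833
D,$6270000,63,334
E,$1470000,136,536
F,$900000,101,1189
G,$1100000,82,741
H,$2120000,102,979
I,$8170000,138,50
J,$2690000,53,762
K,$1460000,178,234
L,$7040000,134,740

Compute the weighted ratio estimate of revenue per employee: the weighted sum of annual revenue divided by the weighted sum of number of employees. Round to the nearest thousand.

30000

Σ wᵢ·y = 23802940000
Σ wᵢ·x = 17×476 + 158×669 + 138×833 + 63×334 + 136×536 + 101×1189 + 82×741 + 102×979 + 138×50 + 53×762 + 178×234 + 134×740
  = 8092 + 105702 + 114954 + 21042 + 72896 + 120089 + 60762 + 99858 + 6900 + 40386 + 41652 + 99160 = 791493
Ratio = 23802940000 / 791493 = 30073.469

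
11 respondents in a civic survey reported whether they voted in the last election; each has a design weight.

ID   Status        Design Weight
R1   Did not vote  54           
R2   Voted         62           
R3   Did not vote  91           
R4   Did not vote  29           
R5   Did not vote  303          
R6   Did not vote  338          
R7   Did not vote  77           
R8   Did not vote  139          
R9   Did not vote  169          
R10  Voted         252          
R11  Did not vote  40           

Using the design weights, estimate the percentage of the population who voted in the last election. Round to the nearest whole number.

Sum of weights for 'Voted' = 62 + 252 = 314
Total weight = 54 + 62 + 91 + 29 + 303 + 338 + 77 + 139 + 169 + 252 + 40 = 1554
Weighted proportion = 314 / 1554 = 0.2020592 → 20.20592%

20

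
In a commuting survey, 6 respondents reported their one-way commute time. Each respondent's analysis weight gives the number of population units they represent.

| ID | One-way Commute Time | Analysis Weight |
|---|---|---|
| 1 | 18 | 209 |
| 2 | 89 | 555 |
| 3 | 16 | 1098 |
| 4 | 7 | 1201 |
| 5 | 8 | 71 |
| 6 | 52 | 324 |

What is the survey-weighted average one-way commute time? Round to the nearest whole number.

28

Weighted sum = 18×209 + 89×555 + 16×1098 + 7×1201 + 8×71 + 52×324
  = 96548
Sum of weights = 3458
Weighted mean = 96548 / 3458 = 27.920185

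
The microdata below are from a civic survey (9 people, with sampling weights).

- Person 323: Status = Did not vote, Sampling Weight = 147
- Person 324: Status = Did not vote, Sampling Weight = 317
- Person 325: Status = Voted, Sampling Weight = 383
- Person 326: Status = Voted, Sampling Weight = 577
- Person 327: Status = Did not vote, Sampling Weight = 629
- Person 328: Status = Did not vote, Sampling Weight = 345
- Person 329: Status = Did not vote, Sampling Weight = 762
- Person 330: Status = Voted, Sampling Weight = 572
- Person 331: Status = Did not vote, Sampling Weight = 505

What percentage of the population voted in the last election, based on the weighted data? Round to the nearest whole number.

36

Sum of weights for 'Voted' = 383 + 577 + 572 = 1532
Total weight = 147 + 317 + 383 + 577 + 629 + 345 + 762 + 572 + 505 = 4237
Weighted proportion = 1532 / 4237 = 0.36157659 → 36.157659%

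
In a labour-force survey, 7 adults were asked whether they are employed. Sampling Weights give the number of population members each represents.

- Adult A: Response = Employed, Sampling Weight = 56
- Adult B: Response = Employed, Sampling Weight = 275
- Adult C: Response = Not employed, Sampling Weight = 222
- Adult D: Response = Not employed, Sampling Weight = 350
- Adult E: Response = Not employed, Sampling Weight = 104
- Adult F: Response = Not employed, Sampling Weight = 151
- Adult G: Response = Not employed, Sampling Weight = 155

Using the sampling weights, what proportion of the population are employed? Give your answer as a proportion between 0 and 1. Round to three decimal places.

0.252

Sum of weights for 'Employed' = 56 + 275 = 331
Total weight = 56 + 275 + 222 + 350 + 104 + 151 + 155 = 1313
Weighted proportion = 331 / 1313 = 0.25209444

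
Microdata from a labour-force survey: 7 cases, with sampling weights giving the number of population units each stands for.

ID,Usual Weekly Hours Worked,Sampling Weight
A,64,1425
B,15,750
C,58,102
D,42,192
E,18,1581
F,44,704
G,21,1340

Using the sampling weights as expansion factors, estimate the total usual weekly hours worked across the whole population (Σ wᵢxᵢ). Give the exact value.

204004

Weighted total = 64×1425 + 15×750 + 58×102 + 42×192 + 18×1581 + 44×704 + 21×1340
  = 91200 + 11250 + 5916 + 8064 + 28458 + 30976 + 28140 = 204004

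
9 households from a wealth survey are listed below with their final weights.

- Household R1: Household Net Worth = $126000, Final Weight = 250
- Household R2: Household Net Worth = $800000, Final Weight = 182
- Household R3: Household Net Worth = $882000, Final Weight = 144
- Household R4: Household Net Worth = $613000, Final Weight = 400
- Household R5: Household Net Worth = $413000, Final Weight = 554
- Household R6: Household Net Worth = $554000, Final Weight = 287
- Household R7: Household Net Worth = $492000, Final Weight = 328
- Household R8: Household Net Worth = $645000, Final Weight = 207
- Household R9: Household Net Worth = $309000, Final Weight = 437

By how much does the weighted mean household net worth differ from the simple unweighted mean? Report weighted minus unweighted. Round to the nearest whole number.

-46960

Unweighted sum = 126000 + 800000 + 882000 + 613000 + 413000 + 554000 + 492000 + 645000 + 309000 = 4834000
Unweighted mean = 4834000 / 9 = 537111.11
Weighted sum = 126000×250 + 800000×182 + 882000×144 + 613000×400 + 413000×554 + 554000×287 + 492000×328 + 645000×207 + 309000×437
  = 31500000 + 145600000 + 127008000 + 245200000 + 228802000 + 158998000 + 161376000 + 133515000 + 135033000 = 1367032000
Sum of weights = 250 + 182 + 144 + 400 + 554 + 287 + 328 + 207 + 437 = 2789
Weighted mean = 1367032000 / 2789 = 490151.31
Difference (weighted minus unweighted) = -46959.802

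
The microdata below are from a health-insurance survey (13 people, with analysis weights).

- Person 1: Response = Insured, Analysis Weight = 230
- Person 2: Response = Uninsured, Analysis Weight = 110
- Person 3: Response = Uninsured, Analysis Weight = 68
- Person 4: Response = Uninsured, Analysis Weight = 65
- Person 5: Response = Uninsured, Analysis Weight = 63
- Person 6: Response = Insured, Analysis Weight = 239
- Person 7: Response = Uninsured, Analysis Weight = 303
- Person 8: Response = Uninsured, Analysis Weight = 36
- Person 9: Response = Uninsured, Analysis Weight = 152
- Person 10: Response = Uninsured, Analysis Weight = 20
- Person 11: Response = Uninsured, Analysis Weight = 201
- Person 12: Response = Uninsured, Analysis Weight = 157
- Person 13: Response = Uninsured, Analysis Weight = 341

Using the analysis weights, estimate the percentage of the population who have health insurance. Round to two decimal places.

Sum of weights for 'Insured' = 230 + 239 = 469
Total weight = 1985
Weighted proportion = 469 / 1985 = 0.23627204 → 23.627204%

23.63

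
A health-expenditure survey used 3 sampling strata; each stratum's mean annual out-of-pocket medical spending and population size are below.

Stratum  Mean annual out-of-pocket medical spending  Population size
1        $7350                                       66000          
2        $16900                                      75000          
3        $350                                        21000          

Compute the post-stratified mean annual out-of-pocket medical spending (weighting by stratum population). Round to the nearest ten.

10860

Σ Nₕ·x̄ₕ = 7350×66000 + 16900×75000 + 350×21000
  = 485100000 + 1267500000 + 7350000 = 1759950000
Σ Nₕ = 66000 + 75000 + 21000 = 162000
Overall mean = 1759950000 / 162000 = 10863.889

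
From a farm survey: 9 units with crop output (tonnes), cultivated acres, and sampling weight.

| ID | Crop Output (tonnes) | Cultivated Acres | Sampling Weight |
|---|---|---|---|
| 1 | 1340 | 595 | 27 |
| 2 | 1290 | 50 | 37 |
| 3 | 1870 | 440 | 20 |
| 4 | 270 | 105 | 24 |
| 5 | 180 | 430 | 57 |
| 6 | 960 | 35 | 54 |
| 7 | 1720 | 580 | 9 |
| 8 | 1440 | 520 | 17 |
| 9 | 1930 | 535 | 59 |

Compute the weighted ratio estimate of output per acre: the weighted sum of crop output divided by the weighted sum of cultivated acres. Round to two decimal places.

Σ wᵢ·y = 1340×27 + 1290×37 + 1870×20 + 270×24 + 180×57 + 960×54 + 1720×9 + 1440×17 + 1930×59
  = 343720
Σ wᵢ·x = 595×27 + 50×37 + 440×20 + 105×24 + 430×57 + 35×54 + 580×9 + 520×17 + 535×59
  = 101260
Ratio = 343720 / 101260 = 3.3944302

3.39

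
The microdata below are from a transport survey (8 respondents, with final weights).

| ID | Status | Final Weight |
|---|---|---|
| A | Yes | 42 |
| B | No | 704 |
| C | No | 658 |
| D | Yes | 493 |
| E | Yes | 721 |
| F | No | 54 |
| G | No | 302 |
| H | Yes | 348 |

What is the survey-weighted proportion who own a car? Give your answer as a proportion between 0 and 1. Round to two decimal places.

0.48

Sum of weights for 'Yes' = 42 + 493 + 721 + 348 = 1604
Total weight = 42 + 704 + 658 + 493 + 721 + 54 + 302 + 348 = 3322
Weighted proportion = 1604 / 3322 = 0.48284166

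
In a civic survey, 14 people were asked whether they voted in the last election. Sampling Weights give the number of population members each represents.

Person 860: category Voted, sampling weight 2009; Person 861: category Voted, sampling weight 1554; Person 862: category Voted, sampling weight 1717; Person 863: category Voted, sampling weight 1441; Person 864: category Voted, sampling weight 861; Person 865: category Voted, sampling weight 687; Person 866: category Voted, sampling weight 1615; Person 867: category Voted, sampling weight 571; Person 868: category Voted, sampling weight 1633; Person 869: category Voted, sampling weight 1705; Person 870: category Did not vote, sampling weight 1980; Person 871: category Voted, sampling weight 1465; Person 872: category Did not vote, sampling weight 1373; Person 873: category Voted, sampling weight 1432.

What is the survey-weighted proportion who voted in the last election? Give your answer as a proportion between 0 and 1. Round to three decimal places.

0.833

Sum of weights for 'Voted' = 2009 + 1554 + 1717 + 1441 + 861 + 687 + 1615 + 571 + 1633 + 1705 + 1465 + 1432 = 16690
Total weight = 20043
Weighted proportion = 16690 / 20043 = 0.83270967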